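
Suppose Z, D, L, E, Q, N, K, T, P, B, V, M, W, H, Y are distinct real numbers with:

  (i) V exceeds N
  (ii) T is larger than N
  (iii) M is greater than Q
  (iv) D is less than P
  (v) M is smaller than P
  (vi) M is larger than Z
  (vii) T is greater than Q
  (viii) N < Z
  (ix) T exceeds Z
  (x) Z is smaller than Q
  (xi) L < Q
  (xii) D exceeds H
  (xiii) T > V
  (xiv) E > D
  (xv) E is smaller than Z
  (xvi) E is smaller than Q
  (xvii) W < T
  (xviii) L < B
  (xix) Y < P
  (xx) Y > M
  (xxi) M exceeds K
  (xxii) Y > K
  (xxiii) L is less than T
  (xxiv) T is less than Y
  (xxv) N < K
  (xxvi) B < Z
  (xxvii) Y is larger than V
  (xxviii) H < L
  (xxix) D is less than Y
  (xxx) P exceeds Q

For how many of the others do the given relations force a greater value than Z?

The elements the relations force above Z are Q, M, T, Y, P — no chain reaches any other.
That is 5.

5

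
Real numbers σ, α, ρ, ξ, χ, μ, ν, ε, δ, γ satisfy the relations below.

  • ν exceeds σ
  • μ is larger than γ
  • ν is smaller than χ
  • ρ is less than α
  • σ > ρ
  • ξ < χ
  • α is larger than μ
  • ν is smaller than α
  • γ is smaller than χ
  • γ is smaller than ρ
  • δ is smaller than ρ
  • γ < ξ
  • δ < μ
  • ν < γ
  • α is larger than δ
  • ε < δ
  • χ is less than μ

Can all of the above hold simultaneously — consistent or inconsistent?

We have γ < ρ stated directly, yet also ρ < σ < ν < γ by chaining the others — so ρ < γ. Contradiction.

inconsistent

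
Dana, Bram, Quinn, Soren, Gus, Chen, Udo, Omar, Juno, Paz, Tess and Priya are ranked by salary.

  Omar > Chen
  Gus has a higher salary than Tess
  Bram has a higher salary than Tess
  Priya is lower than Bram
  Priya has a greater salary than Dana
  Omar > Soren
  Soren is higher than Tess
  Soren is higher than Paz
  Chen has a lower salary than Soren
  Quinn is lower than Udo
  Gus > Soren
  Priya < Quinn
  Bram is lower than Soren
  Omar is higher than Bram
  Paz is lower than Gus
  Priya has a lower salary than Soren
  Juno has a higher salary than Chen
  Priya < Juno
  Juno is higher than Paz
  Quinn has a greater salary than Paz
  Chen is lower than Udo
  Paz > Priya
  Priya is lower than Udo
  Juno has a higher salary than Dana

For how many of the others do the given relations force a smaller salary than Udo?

Directly below Udo: Priya, Quinn, Chen.
One step further: Dana, Paz (5 so far).
No other element is forced below Udo by the given relations, so the count is 5.

5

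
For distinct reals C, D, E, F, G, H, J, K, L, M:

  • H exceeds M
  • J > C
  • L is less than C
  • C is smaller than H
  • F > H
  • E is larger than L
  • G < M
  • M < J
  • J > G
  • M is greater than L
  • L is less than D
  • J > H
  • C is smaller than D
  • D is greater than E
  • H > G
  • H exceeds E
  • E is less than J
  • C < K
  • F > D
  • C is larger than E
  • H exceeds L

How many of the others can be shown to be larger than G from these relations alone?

The elements the relations force above G are M, H, J, F — no chain reaches any other.
That is 4.

4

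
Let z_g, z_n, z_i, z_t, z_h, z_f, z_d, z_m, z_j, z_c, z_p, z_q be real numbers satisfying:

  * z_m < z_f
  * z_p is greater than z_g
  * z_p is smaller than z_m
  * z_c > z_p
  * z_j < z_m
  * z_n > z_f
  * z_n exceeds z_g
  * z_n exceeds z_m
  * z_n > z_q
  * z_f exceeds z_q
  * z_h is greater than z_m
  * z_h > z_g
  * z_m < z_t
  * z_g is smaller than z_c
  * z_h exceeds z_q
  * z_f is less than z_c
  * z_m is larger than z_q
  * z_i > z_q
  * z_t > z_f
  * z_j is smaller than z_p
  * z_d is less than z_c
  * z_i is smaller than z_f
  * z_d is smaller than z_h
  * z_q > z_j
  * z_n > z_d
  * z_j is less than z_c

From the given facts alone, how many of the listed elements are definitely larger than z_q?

7

Directly above z_q: z_i, z_m, z_f, z_h, z_n.
One step further: z_t, z_c (7 so far).
No other element is forced above z_q by the given relations, so the count is 7.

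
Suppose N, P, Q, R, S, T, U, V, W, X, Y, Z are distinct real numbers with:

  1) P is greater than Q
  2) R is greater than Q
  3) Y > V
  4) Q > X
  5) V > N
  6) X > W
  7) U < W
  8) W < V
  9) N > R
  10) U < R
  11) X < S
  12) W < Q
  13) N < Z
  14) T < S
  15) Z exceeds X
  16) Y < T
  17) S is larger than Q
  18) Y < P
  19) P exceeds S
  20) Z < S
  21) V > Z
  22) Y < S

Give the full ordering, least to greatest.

U < W < X < Q < R < N < Z < V < Y < T < S < P

Each adjacent pair is fixed by a given relation: U < W; W < X; X < Q; Q < R; R < N; N < Z; Z < V; V < Y; Y < T; T < S; S < P. Chaining them end to end gives the full order.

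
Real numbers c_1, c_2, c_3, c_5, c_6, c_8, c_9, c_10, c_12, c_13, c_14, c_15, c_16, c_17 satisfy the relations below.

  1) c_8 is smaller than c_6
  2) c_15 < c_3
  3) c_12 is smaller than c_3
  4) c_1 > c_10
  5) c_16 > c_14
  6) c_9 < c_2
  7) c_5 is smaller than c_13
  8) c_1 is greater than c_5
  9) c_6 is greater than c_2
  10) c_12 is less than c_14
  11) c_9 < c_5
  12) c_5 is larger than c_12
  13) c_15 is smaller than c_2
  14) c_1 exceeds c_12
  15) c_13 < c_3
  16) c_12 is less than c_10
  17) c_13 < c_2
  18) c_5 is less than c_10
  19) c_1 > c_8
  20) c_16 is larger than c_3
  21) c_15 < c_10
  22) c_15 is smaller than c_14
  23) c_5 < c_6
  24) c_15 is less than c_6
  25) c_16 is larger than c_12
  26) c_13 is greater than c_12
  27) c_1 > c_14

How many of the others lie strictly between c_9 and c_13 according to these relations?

The relations place c_9 below c_13. An element lies strictly between them when it is forced above c_9 and also forced below c_13.
Above c_9: {c_5, c_2, c_6, c_3, c_10, c_1, c_16}. Below c_13: {c_12, c_5}.
Intersection: {c_5} — 1.

1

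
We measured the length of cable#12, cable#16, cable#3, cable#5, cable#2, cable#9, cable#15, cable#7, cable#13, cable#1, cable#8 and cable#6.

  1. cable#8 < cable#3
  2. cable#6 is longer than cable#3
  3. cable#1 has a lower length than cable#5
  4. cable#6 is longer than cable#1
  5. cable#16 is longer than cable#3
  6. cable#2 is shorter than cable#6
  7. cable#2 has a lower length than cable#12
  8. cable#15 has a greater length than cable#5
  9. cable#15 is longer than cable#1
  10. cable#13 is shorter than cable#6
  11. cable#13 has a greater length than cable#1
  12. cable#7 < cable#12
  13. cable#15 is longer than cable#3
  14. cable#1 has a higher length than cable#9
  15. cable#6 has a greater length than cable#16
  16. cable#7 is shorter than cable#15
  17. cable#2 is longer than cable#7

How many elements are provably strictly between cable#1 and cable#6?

The relations place cable#1 below cable#6. An element lies strictly between them when it is forced above cable#1 and also forced below cable#6.
Above cable#1: {cable#5, cable#15, cable#13}. Below cable#6: {cable#9, cable#8, cable#7, cable#3, cable#16, cable#2, cable#13}.
Intersection: {cable#13} — 1.

1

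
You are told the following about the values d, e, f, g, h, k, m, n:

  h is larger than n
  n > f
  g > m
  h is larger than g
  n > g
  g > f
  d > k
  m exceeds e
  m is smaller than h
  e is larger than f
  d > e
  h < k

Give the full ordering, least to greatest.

f < e < m < g < n < h < k < d

Each adjacent pair is fixed by a given relation: f < e; e < m; m < g; g < n; n < h; h < k; k < d. Chaining them end to end gives the full order.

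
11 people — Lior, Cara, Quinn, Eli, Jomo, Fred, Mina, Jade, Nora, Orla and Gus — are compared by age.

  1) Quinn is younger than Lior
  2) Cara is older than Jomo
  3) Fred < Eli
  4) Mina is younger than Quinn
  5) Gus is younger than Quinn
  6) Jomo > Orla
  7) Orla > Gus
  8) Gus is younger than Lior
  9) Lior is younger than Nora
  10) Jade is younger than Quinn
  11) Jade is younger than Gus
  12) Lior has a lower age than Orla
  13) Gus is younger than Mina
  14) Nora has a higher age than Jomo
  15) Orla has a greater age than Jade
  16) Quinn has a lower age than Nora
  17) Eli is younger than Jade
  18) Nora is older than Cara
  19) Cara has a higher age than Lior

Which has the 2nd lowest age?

Eli

Piecing the relations together gives one ordering: Fred < Eli < Jade < Gus < Mina < Quinn < Lior < Orla < Jomo < Cara < Nora.
Counting 2 from the smallest end gives Eli.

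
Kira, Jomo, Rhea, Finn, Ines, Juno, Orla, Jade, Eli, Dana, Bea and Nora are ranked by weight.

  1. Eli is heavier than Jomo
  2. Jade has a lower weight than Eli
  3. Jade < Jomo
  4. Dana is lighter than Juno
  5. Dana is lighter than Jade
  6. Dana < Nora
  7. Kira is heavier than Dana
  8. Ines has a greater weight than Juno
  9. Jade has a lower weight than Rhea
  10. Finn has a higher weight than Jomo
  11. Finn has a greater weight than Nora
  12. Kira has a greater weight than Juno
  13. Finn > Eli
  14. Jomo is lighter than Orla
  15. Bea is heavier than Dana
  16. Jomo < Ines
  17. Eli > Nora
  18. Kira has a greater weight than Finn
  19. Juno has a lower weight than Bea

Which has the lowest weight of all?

Dana

Juno is not least since Dana < Juno; Nora is not least since Dana < Nora; Jade is not least since Dana < Jade; Jomo is not least since Jade < Jomo; Orla is not least since Jomo < Orla; Eli is not least since Jomo < Eli; Bea is not least since Dana < Bea; Ines is not least since Jomo < Ines; Rhea is not least since Jade < Rhea; Finn is not least since Nora < Finn; Kira is not least since Dana < Kira.
Only Dana has nothing below it, so Dana is the lowest weight.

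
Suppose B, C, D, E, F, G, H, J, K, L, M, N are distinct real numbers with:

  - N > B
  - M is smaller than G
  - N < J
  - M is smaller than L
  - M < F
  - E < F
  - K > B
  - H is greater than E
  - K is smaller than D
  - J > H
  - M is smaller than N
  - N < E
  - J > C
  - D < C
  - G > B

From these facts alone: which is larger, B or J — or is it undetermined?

J

The relevant relations are B < N; N < E; E < H; H < J.
Chaining these gives B < N < E < H < J.
So J is larger.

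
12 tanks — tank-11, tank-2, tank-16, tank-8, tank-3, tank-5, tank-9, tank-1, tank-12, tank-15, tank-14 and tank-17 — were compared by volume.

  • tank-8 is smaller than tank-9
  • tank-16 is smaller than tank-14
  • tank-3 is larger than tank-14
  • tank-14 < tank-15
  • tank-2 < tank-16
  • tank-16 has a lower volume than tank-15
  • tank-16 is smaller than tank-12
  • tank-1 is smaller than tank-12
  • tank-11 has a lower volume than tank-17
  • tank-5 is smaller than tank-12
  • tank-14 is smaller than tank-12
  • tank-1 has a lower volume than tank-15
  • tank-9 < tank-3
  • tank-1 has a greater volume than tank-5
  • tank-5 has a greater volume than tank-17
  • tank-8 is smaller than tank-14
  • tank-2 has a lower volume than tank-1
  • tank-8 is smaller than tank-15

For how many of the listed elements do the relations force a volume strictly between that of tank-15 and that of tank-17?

2

Chaining upward from tank-17 reaches: tank-5, tank-1, tank-12.
Chaining downward from tank-15 reaches: tank-2, tank-11, tank-8, tank-5, tank-1, tank-16, tank-14.
Strictly between tank-17 and tank-15 are those in both lists: tank-5, tank-1 — 2 elements.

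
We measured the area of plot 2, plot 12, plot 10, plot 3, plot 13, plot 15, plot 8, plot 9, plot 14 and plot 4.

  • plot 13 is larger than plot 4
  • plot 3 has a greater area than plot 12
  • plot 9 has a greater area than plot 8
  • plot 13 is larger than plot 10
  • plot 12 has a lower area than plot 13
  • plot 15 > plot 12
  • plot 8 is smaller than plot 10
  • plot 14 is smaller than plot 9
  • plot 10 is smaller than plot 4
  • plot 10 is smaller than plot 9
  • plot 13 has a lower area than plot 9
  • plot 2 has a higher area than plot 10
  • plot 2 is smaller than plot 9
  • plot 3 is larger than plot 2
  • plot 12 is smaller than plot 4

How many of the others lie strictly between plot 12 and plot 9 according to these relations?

The relations place plot 12 below plot 9. An element lies strictly between them when it is forced above plot 12 and also forced below plot 9.
Above plot 12: {plot 15, plot 3, plot 4, plot 13}. Below plot 9: {plot 8, plot 14, plot 10, plot 2, plot 4, plot 13}.
Intersection: {plot 4, plot 13} — 2.

2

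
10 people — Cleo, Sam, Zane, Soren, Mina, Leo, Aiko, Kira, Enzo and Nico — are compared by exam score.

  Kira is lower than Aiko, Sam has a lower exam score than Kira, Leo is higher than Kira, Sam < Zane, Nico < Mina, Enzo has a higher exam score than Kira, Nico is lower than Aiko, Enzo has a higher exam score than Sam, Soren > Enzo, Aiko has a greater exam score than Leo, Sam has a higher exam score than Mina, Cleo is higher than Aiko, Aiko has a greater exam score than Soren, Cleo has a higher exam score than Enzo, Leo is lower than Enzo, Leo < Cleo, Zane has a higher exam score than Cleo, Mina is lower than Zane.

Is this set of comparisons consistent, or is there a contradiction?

consistent

The single ordering Nico < Mina < Sam < Kira < Leo < Enzo < Soren < Aiko < Cleo < Zane satisfies every listed relation, so no contradiction arises.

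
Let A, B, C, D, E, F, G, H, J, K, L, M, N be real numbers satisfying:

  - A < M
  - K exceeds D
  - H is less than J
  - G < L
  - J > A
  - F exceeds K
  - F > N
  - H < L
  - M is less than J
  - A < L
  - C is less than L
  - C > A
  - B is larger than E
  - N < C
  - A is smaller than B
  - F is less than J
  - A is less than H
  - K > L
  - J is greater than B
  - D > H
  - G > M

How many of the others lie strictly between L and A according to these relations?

4

The relations place A below L. An element lies strictly between them when it is forced above A and also forced below L.
Above A: {M, H, G, C, D, B, K, F, J}. Below L: {M, H, N, G, C}.
Intersection: {M, H, G, C} — 4.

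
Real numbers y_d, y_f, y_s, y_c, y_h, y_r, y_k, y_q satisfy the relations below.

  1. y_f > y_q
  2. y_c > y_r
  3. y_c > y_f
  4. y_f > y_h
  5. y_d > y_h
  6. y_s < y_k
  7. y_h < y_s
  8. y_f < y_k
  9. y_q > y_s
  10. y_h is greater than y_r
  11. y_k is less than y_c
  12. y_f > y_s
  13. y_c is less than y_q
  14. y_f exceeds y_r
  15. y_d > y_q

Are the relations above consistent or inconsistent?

We have y_q < y_f stated directly, yet also y_f < y_k < y_c < y_q by chaining the others — so y_f < y_q. Contradiction.

inconsistent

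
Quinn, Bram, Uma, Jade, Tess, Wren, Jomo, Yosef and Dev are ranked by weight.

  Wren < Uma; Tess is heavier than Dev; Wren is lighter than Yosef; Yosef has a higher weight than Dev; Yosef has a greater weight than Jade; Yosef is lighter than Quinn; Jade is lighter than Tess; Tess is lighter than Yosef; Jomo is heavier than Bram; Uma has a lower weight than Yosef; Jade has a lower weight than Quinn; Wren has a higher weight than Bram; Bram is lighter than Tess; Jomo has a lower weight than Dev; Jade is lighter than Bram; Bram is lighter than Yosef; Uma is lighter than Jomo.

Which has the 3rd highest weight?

Tess

Chaining the given pairs: Jade < Bram < Wren < Uma < Jomo < Dev < Tess < Yosef < Quinn.
Counting 3 from the largest end gives Tess.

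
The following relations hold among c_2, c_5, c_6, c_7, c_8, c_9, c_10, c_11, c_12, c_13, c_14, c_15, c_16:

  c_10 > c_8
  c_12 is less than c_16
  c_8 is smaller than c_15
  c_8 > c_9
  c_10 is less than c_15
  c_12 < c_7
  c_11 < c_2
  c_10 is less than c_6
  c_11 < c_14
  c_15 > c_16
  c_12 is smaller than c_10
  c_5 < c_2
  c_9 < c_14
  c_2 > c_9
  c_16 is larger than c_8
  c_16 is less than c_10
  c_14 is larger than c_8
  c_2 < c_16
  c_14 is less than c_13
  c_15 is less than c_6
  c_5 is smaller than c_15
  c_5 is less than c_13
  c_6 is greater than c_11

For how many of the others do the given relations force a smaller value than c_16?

6

From c_16 the given relations immediately reach c_12, c_8, c_2.
From those, c_5, c_11, c_9 — 6 in total.
Nothing else is reachable below c_16; 6 in all.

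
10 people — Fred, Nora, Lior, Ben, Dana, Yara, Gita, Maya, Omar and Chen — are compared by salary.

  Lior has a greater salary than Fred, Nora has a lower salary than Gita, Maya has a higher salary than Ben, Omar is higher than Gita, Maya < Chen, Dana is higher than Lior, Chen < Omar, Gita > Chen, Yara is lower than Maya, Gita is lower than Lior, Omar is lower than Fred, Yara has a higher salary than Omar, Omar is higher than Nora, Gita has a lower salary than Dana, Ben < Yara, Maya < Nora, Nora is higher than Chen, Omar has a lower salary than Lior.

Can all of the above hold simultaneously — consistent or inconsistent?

inconsistent

We have Omar < Yara stated directly, yet also Yara < Maya < Chen < Nora < Gita < Omar by chaining the others — so Yara < Omar. Contradiction.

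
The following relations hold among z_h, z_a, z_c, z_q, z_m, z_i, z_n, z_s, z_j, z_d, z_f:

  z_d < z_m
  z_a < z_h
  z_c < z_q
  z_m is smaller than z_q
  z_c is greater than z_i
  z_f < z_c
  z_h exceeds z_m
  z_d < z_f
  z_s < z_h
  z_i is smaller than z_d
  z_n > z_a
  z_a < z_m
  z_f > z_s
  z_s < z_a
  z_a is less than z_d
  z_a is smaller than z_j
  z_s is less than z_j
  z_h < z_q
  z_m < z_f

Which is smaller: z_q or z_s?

z_s

z_s < z_a and z_a < z_d give z_s < z_d.
Then z_d < z_f extends the chain to z_f.
Then z_f < z_c extends the chain to z_c.
With z_c < z_q: z_s < z_a < z_d < z_f < z_c < z_q.
So z_s < z_q; z_s is the smaller of the two.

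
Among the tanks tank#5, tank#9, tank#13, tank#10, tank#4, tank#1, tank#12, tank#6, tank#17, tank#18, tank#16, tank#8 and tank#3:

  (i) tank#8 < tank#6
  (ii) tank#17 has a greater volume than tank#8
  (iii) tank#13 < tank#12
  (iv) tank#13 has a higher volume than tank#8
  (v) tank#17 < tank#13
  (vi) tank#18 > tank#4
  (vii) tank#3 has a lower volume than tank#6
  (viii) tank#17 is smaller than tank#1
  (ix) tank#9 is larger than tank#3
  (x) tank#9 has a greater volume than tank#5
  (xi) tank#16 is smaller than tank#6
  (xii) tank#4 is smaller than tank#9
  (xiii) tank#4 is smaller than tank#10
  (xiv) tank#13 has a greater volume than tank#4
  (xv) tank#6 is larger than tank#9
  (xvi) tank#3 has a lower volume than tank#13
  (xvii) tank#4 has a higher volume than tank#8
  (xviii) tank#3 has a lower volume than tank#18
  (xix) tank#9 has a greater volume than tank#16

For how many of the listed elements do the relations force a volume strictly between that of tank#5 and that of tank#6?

The relations place tank#5 below tank#6. An element lies strictly between them when it is forced above tank#5 and also forced below tank#6.
Above tank#5: {tank#9}. Below tank#6: {tank#8, tank#4, tank#3, tank#16, tank#9}.
Intersection: {tank#9} — 1.

1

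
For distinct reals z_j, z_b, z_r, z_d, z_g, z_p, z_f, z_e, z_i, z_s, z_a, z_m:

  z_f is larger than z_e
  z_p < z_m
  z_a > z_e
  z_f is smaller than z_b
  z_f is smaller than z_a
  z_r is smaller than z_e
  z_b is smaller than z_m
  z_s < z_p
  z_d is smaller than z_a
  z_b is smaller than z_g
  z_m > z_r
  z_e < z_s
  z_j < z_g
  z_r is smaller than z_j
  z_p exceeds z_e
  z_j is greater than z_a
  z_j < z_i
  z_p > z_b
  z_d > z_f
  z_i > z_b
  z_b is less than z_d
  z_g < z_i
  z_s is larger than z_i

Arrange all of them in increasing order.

z_r < z_e < z_f < z_b < z_d < z_a < z_j < z_g < z_i < z_s < z_p < z_m

Each adjacent pair is fixed by a given relation: z_r < z_e; z_e < z_f; z_f < z_b; z_b < z_d; z_d < z_a; z_a < z_j; z_j < z_g; z_g < z_i; z_i < z_s; z_s < z_p; z_p < z_m. Chaining them end to end gives the full order.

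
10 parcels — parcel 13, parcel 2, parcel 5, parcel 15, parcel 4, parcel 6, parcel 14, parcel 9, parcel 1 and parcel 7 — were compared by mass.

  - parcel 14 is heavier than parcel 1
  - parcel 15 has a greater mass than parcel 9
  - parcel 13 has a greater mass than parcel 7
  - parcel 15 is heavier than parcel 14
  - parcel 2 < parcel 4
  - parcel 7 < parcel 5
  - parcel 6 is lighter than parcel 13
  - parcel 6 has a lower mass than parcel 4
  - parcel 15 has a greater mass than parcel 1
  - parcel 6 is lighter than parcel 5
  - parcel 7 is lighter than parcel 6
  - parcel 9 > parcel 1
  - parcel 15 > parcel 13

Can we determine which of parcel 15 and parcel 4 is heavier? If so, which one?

undetermined

Following every chain through parcel 4: below parcel 4 we get parcel 7, parcel 6, parcel 2.
parcel 15 is not reached, and no chain runs the other way from parcel 15 to parcel 4.
So the given relations leave the order of parcel 4 and parcel 15 undetermined.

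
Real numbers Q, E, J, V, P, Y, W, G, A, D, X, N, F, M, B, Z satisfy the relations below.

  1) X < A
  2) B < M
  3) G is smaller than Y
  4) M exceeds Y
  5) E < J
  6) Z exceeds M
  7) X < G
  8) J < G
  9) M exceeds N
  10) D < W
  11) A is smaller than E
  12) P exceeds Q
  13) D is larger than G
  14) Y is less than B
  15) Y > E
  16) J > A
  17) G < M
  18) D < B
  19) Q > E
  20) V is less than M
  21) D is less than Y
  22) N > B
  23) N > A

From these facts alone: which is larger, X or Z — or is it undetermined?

Z

X < A and A < E give X < E.
Then E < J extends the chain to J.
Then J < G extends the chain to G.
With G < D: X < A < E < J < G < D.
With D < B: X < A < E < J < G < D < B.
With B < M: X < A < E < J < G < D < B < M.
With M < Z: X < A < E < J < G < D < B < M < Z.
So Z is larger.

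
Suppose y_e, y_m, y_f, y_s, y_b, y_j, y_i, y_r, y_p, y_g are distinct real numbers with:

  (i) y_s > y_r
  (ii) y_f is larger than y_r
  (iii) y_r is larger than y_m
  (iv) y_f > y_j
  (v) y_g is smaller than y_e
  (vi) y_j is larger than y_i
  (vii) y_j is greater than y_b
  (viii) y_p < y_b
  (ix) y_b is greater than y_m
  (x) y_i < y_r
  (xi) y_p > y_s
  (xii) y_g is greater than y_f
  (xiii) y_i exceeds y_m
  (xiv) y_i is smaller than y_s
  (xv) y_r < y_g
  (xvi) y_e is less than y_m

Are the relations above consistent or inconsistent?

inconsistent

Chaining the given relations yields y_m < y_i < y_r < y_s < y_p < y_b < y_j < y_f < y_g < y_e, so y_m < y_e. But one relation states y_e < y_m. These cannot both hold.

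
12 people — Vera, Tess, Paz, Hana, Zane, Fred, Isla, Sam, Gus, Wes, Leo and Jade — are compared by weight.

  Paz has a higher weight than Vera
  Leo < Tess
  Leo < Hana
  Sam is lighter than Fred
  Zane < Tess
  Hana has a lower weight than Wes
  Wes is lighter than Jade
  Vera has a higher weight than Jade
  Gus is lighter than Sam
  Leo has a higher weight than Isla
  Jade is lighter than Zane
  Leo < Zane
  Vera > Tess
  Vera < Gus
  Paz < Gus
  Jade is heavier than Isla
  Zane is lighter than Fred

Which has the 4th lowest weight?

Chaining the given pairs: Isla < Leo < Hana < Wes < Jade < Zane < Tess < Vera < Paz < Gus < Sam < Fred.
Counting 4 from the smallest end gives Wes.

Wes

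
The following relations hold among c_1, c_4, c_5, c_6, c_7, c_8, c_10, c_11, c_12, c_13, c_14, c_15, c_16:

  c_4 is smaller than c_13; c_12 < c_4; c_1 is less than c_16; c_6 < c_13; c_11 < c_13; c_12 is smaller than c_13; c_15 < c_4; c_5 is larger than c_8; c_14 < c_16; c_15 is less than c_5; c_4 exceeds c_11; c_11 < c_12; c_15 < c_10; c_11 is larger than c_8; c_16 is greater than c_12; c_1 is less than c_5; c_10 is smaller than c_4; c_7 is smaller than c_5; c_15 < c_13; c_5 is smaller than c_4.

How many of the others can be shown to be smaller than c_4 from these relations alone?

8

The elements the relations force below c_4 are c_8, c_1, c_15, c_10, c_7, c_5, c_11, c_12 — no chain reaches any other.
That is 8.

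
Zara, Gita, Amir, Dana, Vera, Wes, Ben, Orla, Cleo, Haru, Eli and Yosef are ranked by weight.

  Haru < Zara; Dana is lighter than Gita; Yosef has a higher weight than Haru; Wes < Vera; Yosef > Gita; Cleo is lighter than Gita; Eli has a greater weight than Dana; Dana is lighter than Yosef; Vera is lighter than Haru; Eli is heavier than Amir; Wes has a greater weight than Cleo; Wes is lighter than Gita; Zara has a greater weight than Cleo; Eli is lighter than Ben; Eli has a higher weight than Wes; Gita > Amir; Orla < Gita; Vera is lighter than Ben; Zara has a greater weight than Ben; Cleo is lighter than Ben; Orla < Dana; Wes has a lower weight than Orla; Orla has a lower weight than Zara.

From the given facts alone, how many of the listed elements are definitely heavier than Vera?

4

The elements the relations force above Vera are Haru, Ben, Yosef, Zara — no chain reaches any other.
That is 4.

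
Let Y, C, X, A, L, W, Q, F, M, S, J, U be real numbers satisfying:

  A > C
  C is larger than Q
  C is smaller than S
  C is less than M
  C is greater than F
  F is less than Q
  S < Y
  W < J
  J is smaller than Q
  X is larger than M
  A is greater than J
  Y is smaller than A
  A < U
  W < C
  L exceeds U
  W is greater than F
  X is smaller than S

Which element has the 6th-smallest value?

Piecing the relations together gives one ordering: F < W < J < Q < C < M < X < S < Y < A < U < L.
The 6th smallest is M.

M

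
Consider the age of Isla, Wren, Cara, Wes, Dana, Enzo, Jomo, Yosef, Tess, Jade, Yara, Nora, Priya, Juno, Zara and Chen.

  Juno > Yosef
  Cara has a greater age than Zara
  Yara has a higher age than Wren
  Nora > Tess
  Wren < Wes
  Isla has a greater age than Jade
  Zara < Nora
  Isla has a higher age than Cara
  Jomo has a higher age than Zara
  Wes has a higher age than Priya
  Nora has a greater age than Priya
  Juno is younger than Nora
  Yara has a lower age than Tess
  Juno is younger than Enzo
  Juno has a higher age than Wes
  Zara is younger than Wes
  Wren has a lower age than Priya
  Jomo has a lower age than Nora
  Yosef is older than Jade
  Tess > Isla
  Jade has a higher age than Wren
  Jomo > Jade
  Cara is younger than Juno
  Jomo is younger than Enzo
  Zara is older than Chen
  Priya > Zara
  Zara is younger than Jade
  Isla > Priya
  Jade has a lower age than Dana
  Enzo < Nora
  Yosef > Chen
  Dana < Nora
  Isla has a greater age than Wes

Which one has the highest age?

Nora

Chaining downward from Nora: directly below it, Zara, Dana, Jomo, Priya, Juno, Enzo, Tess; then Wren, Chen, Jade, Yara, Wes, Cara, Yosef, Isla.
That covers every other element, and nothing is given above Nora, so Nora is the highest age.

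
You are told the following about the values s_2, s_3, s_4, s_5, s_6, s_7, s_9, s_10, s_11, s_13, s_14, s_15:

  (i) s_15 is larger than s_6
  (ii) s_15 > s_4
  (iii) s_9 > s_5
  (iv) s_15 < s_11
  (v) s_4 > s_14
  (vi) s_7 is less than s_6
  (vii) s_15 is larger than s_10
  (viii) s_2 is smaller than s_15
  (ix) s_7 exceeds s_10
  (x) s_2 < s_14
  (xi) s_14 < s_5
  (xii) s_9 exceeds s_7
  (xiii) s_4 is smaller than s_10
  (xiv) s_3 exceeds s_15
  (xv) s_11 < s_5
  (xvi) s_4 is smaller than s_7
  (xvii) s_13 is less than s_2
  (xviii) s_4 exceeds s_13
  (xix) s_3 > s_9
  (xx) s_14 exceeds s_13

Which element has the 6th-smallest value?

s_7

The consecutive relations fix a unique order: s_13 < s_2 < s_14 < s_4 < s_10 < s_7 < s_6 < s_15 < s_11 < s_5 < s_9 < s_3.
The 6th smallest is s_7.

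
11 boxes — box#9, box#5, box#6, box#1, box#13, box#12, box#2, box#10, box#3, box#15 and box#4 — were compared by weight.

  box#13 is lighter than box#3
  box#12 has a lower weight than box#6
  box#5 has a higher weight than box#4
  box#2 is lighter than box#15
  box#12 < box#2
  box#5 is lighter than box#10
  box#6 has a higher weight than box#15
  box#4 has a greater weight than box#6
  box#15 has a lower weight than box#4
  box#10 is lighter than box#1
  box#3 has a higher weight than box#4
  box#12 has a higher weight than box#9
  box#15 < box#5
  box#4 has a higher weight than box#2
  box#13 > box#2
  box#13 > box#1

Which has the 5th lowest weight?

box#6

Piecing the relations together gives one ordering: box#9 < box#12 < box#2 < box#15 < box#6 < box#4 < box#5 < box#10 < box#1 < box#13 < box#3.
Counting 5 from the smallest end gives box#6.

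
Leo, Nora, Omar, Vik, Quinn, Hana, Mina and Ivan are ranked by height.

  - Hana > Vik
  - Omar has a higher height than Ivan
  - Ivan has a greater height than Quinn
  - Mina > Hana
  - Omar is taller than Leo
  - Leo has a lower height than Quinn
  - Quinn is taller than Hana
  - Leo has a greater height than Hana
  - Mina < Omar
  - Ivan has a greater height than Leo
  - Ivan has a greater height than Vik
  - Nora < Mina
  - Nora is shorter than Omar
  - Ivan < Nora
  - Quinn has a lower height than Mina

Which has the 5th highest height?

Quinn

Chaining the given pairs: Vik < Hana < Leo < Quinn < Ivan < Nora < Mina < Omar.
Counting 5 from the largest end gives Quinn.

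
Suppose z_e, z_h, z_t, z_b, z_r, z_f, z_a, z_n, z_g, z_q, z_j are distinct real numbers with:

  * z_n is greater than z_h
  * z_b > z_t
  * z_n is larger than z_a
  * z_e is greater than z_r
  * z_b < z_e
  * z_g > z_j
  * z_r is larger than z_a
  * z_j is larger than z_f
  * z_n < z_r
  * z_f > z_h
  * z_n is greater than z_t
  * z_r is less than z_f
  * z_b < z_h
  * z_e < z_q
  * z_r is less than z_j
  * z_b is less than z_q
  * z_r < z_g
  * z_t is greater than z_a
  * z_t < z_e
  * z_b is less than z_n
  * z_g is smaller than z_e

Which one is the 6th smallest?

z_r

Chaining the given pairs: z_a < z_t < z_b < z_h < z_n < z_r < z_f < z_j < z_g < z_e < z_q.
Counting 6 from the smallest end gives z_r.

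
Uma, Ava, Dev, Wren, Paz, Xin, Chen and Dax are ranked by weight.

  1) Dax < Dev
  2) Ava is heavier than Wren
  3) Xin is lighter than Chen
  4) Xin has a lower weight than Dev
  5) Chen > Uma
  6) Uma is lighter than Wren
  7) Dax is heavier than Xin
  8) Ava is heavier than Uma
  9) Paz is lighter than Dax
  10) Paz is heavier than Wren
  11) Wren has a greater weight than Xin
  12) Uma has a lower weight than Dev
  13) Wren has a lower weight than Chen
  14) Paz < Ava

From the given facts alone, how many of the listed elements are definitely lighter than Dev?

Directly below Dev: Xin, Uma, Dax.
One step further: Paz (4 so far).
One step further: Wren (5 so far).
Nothing else is reachable below Dev; 5 in all.

5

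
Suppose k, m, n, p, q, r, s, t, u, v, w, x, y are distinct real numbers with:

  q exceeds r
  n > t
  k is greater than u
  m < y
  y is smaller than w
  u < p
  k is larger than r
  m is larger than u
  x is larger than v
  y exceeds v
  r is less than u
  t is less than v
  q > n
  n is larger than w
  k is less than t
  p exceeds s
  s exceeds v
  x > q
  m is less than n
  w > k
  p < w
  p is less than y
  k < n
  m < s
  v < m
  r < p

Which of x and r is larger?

x

Chaining the given relations: r < u < k < t < v < m < s < p < y < w < n < q < x.
So r < x; x is the larger of the two.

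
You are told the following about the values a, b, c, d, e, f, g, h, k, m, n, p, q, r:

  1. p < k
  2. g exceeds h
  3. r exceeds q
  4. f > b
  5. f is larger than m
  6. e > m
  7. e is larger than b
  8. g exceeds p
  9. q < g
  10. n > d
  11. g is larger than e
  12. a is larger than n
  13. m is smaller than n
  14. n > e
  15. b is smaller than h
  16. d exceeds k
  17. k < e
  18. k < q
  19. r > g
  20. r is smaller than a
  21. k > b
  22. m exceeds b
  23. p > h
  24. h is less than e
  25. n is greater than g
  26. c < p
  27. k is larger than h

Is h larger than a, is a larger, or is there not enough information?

Following the relations from h: h < p < k < q < g < n < a.
So a is larger.

a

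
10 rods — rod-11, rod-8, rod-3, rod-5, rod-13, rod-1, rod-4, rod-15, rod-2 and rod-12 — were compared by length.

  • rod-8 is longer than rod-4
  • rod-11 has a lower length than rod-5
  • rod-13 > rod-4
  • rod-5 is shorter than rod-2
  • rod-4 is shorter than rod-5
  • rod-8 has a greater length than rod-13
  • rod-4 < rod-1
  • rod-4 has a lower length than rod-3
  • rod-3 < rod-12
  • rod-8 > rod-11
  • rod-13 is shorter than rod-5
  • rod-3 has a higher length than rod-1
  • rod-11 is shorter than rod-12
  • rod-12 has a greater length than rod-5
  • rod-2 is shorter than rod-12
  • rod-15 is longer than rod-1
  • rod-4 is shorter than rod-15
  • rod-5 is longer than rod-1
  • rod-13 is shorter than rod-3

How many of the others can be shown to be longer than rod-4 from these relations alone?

8

Directly above rod-4: rod-1, rod-13, rod-3, rod-5, rod-15, rod-8.
One step further: rod-2, rod-12 (8 so far).
No other element is forced above rod-4 by the given relations, so the count is 8.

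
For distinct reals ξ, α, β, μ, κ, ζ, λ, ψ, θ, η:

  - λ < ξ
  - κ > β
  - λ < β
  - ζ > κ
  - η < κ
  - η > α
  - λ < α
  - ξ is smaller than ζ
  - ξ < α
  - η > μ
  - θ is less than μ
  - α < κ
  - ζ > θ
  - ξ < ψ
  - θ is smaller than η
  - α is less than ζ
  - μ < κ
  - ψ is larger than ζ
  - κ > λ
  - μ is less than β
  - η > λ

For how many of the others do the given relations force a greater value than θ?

From θ the given relations immediately reach μ, η, ζ.
From those, β, κ, ψ — 6 in total.
Nothing else is reachable above θ; 6 in all.

6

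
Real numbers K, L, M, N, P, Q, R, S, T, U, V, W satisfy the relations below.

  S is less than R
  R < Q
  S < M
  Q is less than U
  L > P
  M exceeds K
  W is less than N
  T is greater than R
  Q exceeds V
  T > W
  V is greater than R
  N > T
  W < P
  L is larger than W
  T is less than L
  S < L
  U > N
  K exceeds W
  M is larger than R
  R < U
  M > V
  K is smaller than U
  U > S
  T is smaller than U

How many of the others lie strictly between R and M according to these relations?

1

The relations place R below M. An element lies strictly between them when it is forced above R and also forced below M.
Above R: {V, T, Q, L, N, U}. Below M: {S, W, V, K}.
Intersection: {V} — 1.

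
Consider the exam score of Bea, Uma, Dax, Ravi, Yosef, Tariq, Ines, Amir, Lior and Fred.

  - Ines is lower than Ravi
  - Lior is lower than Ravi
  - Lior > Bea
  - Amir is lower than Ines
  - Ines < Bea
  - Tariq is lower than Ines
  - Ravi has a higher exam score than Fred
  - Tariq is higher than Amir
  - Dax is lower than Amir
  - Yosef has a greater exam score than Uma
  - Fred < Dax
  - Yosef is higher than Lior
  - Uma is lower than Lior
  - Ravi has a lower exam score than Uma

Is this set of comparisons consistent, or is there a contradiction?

inconsistent

We have Uma < Lior stated directly, yet also Lior < Ravi < Uma by chaining the others — so Lior < Uma. Contradiction.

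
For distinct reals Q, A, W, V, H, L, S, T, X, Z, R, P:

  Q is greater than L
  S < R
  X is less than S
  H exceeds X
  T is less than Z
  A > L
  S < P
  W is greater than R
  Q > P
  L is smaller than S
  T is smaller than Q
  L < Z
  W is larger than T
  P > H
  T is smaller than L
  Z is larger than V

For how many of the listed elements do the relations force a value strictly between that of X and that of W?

2

Chaining upward from X reaches: S, H, P, Q, R.
Chaining downward from W reaches: T, L, S, R.
Strictly between X and W are those in both lists: S, R — 2 elements.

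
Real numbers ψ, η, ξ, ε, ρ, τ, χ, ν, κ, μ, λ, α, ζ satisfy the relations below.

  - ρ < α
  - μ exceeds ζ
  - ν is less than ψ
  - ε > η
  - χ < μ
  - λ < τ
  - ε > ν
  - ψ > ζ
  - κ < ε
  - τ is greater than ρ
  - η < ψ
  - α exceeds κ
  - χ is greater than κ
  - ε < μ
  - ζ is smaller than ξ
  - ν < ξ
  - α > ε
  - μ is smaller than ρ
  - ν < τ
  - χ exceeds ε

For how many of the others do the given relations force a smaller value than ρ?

The elements the relations force below ρ are ζ, ν, κ, η, ε, χ, μ — no chain reaches any other.
That is 7.

7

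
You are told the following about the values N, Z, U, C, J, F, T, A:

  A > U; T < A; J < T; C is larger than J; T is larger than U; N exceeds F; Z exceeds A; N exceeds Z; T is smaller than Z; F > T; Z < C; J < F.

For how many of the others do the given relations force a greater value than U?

The elements the relations force above U are T, A, F, Z, N, C — no chain reaches any other.
That is 6.

6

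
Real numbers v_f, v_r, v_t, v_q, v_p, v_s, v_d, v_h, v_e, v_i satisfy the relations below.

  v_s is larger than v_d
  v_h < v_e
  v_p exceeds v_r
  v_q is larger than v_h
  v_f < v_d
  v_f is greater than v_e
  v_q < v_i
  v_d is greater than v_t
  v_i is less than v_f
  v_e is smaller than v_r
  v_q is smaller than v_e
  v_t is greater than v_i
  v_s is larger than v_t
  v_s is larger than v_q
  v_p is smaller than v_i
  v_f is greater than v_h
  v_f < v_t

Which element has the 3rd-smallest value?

v_e

Piecing the relations together gives one ordering: v_h < v_q < v_e < v_r < v_p < v_i < v_f < v_t < v_d < v_s.
The 3rd smallest is v_e.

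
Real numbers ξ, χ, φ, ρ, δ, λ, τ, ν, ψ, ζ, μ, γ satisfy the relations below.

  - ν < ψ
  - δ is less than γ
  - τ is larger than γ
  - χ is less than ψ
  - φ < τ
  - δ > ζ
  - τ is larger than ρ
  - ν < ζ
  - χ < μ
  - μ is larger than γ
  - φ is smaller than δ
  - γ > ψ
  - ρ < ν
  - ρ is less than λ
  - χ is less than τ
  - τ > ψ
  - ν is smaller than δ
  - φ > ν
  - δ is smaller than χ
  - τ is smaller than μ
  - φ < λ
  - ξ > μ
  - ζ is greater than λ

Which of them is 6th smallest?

The consecutive relations fix a unique order: ρ < ν < φ < λ < ζ < δ < χ < ψ < γ < τ < μ < ξ.
Counting 6 from the smallest end gives δ.

δ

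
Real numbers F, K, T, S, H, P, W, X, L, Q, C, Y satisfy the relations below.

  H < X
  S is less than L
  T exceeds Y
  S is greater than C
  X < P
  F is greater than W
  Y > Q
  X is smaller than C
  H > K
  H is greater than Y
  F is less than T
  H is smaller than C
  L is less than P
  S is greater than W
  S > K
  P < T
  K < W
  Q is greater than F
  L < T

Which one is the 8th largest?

Y

The consecutive relations fix a unique order: K < W < F < Q < Y < H < X < C < S < L < P < T.
Counting 8 from the largest end gives Y.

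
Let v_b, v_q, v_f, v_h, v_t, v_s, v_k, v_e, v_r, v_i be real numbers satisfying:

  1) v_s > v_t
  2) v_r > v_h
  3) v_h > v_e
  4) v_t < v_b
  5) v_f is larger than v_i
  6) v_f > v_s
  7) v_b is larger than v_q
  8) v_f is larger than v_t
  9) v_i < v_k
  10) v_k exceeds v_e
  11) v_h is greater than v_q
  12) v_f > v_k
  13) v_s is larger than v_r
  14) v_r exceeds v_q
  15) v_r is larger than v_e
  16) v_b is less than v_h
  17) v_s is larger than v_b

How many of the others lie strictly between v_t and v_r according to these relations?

2

The relations place v_t below v_r. An element lies strictly between them when it is forced above v_t and also forced below v_r.
Above v_t: {v_b, v_h, v_s, v_f}. Below v_r: {v_e, v_q, v_b, v_h}.
Intersection: {v_b, v_h} — 2.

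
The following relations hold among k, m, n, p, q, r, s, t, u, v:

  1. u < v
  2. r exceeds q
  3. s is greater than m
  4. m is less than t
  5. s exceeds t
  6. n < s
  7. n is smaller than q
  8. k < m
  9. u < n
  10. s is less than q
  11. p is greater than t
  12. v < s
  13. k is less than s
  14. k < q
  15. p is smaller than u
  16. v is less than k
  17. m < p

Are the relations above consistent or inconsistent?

inconsistent

We have u < v stated directly, yet also v < k < m < t < p < u by chaining the others — so v < u. Contradiction.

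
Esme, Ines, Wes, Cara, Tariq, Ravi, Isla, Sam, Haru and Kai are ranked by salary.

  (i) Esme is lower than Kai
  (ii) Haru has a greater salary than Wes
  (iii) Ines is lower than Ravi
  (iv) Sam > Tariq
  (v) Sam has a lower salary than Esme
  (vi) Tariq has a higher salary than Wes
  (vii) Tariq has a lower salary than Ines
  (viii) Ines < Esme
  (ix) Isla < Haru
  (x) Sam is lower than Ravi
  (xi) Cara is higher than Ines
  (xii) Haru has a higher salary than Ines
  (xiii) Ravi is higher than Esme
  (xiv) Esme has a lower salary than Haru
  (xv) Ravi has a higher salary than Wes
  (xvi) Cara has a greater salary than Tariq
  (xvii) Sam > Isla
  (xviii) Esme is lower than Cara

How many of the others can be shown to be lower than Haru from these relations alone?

6

From Haru the given relations immediately reach Wes, Isla, Ines, Esme.
From those, Tariq, Sam — 6 in total.
No other element is forced below Haru by the given relations, so the count is 6.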